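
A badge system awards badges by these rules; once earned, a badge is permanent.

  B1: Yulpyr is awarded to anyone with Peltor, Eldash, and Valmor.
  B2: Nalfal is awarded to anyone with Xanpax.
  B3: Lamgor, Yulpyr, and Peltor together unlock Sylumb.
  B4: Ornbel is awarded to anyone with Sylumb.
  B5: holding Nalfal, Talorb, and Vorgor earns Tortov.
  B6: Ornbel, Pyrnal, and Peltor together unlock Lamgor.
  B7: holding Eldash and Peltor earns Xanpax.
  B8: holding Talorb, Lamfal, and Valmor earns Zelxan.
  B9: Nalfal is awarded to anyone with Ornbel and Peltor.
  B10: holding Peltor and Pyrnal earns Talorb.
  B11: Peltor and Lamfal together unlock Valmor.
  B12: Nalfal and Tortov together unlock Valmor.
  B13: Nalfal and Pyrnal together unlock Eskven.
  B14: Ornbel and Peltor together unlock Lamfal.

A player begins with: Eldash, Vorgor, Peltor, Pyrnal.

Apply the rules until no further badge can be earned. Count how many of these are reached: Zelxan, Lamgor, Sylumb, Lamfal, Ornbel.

0

Zelxan would need Talorb, Lamfal, and Valmor (B8), but Lamfal is never earned.
Lamgor would need Ornbel, Pyrnal, and Peltor (B6), but Ornbel is never earned.
Sylumb would need Lamgor, Yulpyr, and Peltor (B3), but Lamgor is never earned.
Lamfal would need Ornbel and Peltor (B14), but Ornbel is never earned.
Ornbel would need Sylumb (B4), but Sylumb is never earned.
None of the 5 are reached.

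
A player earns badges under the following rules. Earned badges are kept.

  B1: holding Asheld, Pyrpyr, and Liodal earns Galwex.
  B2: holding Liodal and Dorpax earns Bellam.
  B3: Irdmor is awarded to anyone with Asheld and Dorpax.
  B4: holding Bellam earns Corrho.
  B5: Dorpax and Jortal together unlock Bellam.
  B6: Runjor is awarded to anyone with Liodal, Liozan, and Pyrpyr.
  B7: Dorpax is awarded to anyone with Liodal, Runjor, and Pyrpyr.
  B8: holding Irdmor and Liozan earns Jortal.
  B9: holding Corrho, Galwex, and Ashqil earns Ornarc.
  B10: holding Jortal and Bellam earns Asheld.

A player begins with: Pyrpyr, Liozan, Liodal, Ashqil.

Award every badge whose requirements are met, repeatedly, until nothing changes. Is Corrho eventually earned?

With Liodal, Liozan, and Pyrpyr, Runjor is earned (B6).
With Liodal, Runjor, and Pyrpyr, Dorpax is earned (B7).
With Liodal and Dorpax, Bellam is earned (B2).
With Bellam, Corrho is earned (B4).

Yes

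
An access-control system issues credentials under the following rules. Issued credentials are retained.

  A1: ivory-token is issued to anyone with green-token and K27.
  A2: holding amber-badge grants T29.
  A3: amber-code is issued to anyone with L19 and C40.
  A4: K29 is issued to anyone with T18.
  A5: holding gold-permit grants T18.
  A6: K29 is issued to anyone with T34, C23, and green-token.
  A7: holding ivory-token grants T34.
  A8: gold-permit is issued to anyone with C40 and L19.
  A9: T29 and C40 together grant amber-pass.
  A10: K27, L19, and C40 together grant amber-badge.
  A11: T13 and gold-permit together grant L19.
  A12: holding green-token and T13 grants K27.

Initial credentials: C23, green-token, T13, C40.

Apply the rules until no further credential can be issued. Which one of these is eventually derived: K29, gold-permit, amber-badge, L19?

Holding green-token and T13 grants K27 (A12).
Holding green-token and K27 grants ivory-token (A1).
Holding ivory-token grants T34 (A7).
Holding T34, C23, and green-token grants K29 (A6).
amber-badge would need K27, L19, and C40 (A10), but L19 is never granted. L19 would need T13 and gold-permit (A11), but gold-permit is never granted. gold-permit would need C40 and L19 (A8), but L19 is never granted.

K29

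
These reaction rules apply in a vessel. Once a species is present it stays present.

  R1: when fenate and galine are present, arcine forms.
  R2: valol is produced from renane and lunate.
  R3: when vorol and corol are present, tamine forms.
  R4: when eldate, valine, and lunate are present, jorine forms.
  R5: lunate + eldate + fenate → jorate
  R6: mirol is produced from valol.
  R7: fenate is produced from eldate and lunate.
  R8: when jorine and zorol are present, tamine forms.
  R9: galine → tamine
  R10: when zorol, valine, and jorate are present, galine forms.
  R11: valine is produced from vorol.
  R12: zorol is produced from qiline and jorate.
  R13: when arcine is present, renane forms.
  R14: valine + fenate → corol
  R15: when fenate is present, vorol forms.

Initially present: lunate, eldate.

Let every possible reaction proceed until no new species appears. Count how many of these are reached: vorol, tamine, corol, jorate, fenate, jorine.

6

eldate and lunate present → fenate forms (R7).
fenate present → vorol forms (R15).
lunate, eldate, and fenate present → jorate forms (R5).
vorol present → valine forms (R11).
eldate, valine, and lunate present → jorine forms (R4).
valine and fenate present → corol forms (R14).
vorol and corol present → tamine forms (R3).
vorol: reached.
tamine: reached.
corol: reached.
jorate: reached.
fenate: reached.
jorine: reached.
All 6 are reached.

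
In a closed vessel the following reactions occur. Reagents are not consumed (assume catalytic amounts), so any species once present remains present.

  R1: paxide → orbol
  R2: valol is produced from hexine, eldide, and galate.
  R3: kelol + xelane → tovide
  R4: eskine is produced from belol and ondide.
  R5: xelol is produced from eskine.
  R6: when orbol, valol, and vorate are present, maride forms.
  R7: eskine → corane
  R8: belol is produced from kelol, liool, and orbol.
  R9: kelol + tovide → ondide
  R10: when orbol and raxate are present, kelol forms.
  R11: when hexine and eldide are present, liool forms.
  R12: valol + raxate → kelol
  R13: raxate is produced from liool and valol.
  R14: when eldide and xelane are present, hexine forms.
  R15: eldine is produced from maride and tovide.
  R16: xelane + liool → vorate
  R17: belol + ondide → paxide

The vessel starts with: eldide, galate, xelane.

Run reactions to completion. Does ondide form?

Yes

eldide and xelane present → hexine forms (R14).
hexine, eldide, and galate present → valol forms (R2).
hexine and eldide present → liool forms (R11).
liool and valol present → raxate forms (R13).
valol and raxate present → kelol forms (R12).
kelol and xelane present → tovide forms (R3).
kelol and tovide present → ondide forms (R9).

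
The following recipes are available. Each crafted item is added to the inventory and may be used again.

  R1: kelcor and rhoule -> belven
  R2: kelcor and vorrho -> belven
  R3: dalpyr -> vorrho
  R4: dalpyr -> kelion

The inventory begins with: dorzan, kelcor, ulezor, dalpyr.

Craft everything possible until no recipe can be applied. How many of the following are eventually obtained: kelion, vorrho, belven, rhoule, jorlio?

3

dalpyr -> kelion (R4).
dalpyr -> vorrho (R3).
kelcor and vorrho -> belven (R2).
kelion: reached.
vorrho: reached.
belven: reached.
No rule produces rhoule, and it is not given.
No rule produces jorlio, and it is not given.
Reached: kelion, vorrho, and belven — 3 of the 5.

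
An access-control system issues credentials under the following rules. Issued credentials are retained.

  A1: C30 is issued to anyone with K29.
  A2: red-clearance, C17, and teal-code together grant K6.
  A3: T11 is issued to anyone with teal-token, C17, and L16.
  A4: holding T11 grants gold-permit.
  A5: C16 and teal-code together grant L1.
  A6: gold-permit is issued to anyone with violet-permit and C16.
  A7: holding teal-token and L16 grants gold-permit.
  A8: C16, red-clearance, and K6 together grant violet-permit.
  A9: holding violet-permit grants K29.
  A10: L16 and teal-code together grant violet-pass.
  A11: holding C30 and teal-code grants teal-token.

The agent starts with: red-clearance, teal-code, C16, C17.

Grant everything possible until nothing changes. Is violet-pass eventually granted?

violet-pass would need L16 and teal-code (A10), but L16 is never granted.

No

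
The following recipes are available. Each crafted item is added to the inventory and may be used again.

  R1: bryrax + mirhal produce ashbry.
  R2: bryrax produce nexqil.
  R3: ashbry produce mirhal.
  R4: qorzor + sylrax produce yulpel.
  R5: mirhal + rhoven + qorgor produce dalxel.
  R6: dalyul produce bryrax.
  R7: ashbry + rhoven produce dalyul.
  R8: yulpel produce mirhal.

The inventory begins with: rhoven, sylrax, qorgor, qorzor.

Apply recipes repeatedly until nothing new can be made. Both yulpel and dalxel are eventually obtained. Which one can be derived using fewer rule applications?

yulpel: qorzor + sylrax → yulpel (R4). [1 rule application]
dalxel: qorzor + sylrax → yulpel (R4). yulpel → mirhal (R8). Using R5, mirhal, rhoven, and qorgor make dalxel. [3 rule applications]
yulpel needs fewer.

yulpel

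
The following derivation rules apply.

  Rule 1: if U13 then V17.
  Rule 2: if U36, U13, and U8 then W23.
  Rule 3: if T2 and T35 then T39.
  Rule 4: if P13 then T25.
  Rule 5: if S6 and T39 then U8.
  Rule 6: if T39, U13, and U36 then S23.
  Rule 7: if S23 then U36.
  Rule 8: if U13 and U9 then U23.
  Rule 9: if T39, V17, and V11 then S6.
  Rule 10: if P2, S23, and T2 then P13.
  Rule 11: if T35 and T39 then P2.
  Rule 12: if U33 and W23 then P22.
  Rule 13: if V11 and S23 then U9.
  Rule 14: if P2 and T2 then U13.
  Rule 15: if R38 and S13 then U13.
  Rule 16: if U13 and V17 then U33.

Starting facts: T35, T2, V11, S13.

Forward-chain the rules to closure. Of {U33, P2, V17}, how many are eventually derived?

3

From T2 and T35, Rule 3 gives T39.
From T35 and T39, Rule 11 gives P2.
P2 and T2 hold, so U13 follows (Rule 14).
U13 holds, so V17 follows (Rule 1).
U13 and V17 hold, so U33 follows (Rule 16).
U33: reached.
P2: reached.
V17: reached.
All 3 are reached.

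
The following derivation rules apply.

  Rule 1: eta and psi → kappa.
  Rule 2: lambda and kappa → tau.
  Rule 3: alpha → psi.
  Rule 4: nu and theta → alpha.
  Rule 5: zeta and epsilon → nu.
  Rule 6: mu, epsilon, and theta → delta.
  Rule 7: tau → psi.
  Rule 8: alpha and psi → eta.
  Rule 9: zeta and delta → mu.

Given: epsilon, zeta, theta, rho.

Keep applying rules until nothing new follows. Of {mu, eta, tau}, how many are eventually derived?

1

zeta and epsilon hold, so nu follows (Rule 5).
From nu and theta, Rule 4 gives alpha.
From alpha, Rule 3 gives psi.
alpha and psi hold, so eta follows (Rule 8).
mu would need zeta and delta (Rule 9), but delta is never established.
eta: reached.
tau would need lambda and kappa (Rule 2), but lambda is never established.
Reached: eta — 1 of the 3.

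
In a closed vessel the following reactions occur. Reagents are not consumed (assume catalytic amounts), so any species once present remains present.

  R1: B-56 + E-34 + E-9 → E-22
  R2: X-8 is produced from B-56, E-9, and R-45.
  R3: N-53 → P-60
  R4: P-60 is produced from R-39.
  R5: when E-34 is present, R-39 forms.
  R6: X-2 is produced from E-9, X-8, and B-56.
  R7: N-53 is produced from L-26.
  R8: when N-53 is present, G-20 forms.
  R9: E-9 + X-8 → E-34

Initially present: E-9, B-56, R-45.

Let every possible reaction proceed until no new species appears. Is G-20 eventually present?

G-20 would need N-53 (R8), but N-53 never forms.

No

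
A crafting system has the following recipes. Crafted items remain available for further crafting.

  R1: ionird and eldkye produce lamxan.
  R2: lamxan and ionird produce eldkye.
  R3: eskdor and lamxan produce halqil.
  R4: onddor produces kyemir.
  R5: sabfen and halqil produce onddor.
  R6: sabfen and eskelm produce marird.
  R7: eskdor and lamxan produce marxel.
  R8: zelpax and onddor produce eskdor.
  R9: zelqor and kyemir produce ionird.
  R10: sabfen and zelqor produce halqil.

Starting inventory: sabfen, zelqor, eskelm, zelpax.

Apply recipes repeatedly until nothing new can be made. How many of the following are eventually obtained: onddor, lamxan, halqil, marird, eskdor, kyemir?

5

Using R10, sabfen and zelqor make halqil.
sabfen and eskelm → marird (R6).
Using R5, sabfen and halqil make onddor.
zelpax and onddor → eskdor (R8).
Using R4, onddor makes kyemir.
onddor: reached.
lamxan would need ionird and eldkye (R1), but eldkye is never obtained.
halqil: reached.
marird: reached.
eskdor: reached.
kyemir: reached.
Reached: onddor, halqil, marird, eskdor, and kyemir — 5 of the 6.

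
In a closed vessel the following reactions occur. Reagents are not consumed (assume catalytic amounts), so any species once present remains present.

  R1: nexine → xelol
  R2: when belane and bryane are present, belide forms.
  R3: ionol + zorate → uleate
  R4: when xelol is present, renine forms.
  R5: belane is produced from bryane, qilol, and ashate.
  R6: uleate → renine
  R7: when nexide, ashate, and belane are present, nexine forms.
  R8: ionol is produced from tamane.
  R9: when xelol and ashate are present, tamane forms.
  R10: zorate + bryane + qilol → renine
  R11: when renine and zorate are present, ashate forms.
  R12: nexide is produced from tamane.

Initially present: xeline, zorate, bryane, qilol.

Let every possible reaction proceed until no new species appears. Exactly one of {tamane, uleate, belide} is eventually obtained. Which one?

zorate, bryane, and qilol present → renine forms (R10).
renine and zorate present → ashate forms (R11).
bryane, qilol, and ashate present → belane forms (R5).
belane and bryane present → belide forms (R2).
tamane would need xelol and ashate (R9), but xelol never forms. uleate would need ionol and zorate (R3), but ionol never forms.

belide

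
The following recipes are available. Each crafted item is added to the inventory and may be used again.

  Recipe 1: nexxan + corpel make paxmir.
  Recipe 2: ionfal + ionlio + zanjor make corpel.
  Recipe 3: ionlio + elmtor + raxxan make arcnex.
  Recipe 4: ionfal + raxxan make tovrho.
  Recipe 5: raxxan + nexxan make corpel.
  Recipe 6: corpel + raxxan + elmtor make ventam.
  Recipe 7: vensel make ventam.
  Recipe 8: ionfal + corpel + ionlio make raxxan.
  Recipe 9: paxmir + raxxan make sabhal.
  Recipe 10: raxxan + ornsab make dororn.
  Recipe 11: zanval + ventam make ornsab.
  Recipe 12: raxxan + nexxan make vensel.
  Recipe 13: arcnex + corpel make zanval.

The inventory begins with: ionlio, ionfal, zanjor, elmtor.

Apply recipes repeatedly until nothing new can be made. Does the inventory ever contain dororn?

ionfal + ionlio + zanjor → corpel (Recipe 2).
Using Recipe 8, ionfal, corpel, and ionlio make raxxan.
Using Recipe 6, corpel, raxxan, and elmtor make ventam.
Using Recipe 3, ionlio, elmtor, and raxxan make arcnex.
arcnex + corpel → zanval (Recipe 13).
zanval + ventam → ornsab (Recipe 11).
raxxan + ornsab → dororn (Recipe 10).

Yes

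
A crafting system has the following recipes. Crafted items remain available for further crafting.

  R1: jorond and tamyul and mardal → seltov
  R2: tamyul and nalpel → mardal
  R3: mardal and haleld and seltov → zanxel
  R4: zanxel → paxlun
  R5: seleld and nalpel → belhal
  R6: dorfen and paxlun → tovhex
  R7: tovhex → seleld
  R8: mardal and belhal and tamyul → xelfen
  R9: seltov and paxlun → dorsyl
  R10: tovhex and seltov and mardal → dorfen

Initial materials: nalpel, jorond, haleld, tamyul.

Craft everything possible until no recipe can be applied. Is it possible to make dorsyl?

tamyul and nalpel → mardal (R2).
jorond and tamyul and mardal → seltov (R1).
mardal and haleld and seltov → zanxel (R3).
Using R4, zanxel makes paxlun.
seltov and paxlun → dorsyl (R9).

Yes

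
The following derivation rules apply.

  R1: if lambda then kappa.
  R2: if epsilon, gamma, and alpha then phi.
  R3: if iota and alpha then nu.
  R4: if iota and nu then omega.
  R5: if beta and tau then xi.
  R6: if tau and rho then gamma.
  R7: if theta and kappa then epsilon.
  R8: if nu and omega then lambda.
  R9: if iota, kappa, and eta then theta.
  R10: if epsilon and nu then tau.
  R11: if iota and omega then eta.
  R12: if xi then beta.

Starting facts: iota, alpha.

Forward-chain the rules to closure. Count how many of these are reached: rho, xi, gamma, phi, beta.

0

No rule produces rho, and it is not given.
xi would need beta and tau (R5), but beta is never established.
gamma would need tau and rho (R6), but rho is never established.
phi would need epsilon, gamma, and alpha (R2), but gamma is never established.
beta would need xi (R12), but xi is never established.
None of the 5 are reached.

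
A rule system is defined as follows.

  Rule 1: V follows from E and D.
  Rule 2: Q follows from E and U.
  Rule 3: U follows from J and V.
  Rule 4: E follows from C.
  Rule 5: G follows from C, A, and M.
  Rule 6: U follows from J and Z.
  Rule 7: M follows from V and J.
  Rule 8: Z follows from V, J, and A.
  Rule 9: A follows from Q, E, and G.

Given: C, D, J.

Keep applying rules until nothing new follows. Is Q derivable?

From C, Rule 4 gives E.
E and D hold, so V follows (Rule 1).
From J and V, Rule 3 gives U.
E and U hold, so Q follows (Rule 2).

Yes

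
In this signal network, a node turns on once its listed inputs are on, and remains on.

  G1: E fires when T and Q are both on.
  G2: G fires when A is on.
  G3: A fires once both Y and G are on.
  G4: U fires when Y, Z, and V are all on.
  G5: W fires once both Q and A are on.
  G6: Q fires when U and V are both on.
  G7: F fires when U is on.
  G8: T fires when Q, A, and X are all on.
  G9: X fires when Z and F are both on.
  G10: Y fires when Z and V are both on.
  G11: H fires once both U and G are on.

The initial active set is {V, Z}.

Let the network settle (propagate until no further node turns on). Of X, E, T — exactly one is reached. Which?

X

G10: Z and V on → Y on.
G4: Y, Z, and V on → U on.
U is on, so F fires (G7).
Z and F are on, so X fires (G9).
T would need Q, A, and X (G8), but A never turns on. E would need T and Q (G1), but T never turns on.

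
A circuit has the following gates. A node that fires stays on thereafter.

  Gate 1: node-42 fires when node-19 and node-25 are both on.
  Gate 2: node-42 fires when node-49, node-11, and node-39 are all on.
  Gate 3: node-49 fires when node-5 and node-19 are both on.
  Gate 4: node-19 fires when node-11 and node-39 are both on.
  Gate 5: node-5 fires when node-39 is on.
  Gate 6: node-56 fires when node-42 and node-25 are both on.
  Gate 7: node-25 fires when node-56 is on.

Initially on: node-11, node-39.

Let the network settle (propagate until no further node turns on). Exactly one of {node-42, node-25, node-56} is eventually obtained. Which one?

node-42

Gate 4: node-11 and node-39 on → node-19 on.
node-39 is on, so node-5 fires (Gate 5).
Gate 3: node-5 and node-19 on → node-49 on.
node-49, node-11, and node-39 are on, so node-42 fires (Gate 2).
node-56 would need node-42 and node-25 (Gate 6), but node-25 never turns on. node-25 would need node-56 (Gate 7), but node-56 never turns on.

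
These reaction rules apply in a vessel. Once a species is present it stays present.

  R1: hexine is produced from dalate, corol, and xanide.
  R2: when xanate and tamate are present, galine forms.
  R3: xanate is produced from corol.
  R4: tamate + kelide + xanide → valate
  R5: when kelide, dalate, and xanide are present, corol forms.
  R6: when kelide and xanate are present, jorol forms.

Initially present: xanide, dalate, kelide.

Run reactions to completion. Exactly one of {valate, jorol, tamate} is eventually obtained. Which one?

kelide, dalate, and xanide present → corol forms (R5).
corol present → xanate forms (R3).
kelide and xanate present → jorol forms (R6).
valate would need tamate, kelide, and xanide (R4), but tamate never forms. No rule produces tamate, and it is not given.

jorol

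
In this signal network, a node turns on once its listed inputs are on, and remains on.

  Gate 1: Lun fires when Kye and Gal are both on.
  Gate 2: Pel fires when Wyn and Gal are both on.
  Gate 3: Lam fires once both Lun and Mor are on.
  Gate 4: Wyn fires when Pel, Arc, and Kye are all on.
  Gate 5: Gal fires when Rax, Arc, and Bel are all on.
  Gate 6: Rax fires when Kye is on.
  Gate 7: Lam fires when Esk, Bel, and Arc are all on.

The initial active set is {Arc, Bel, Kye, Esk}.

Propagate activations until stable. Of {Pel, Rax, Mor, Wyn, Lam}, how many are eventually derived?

2

Gate 7: Esk, Bel, and Arc on → Lam on.
Gate 6: Kye on → Rax on.
Pel would need Wyn and Gal (Gate 2), but Wyn never turns on.
Rax: reached.
No rule produces Mor, and it is not given.
Wyn would need Pel, Arc, and Kye (Gate 4), but Pel never turns on.
Lam: reached.
Reached: Rax and Lam — 2 of the 5.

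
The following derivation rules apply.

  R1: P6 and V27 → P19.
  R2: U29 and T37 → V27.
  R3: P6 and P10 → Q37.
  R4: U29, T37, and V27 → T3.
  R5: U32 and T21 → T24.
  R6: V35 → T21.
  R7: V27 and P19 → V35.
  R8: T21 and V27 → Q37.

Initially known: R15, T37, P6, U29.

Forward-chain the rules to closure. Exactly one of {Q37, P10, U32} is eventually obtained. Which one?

From U29 and T37, R2 gives V27.
P6 and V27 hold, so P19 follows (R1).
From V27 and P19, R7 gives V35.
V35 holds, so T21 follows (R6).
T21 and V27 hold, so Q37 follows (R8).
No rule produces P10, and it is not given. No rule produces U32, and it is not given.

Q37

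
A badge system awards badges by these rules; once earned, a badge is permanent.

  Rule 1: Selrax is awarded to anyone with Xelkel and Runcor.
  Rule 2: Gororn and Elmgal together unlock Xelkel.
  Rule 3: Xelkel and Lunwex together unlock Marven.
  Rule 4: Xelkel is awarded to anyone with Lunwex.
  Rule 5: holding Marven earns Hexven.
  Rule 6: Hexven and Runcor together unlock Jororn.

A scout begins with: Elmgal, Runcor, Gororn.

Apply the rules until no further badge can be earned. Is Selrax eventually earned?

With Gororn and Elmgal, Xelkel is earned (Rule 2).
With Xelkel and Runcor, Selrax is earned (Rule 1).

Yes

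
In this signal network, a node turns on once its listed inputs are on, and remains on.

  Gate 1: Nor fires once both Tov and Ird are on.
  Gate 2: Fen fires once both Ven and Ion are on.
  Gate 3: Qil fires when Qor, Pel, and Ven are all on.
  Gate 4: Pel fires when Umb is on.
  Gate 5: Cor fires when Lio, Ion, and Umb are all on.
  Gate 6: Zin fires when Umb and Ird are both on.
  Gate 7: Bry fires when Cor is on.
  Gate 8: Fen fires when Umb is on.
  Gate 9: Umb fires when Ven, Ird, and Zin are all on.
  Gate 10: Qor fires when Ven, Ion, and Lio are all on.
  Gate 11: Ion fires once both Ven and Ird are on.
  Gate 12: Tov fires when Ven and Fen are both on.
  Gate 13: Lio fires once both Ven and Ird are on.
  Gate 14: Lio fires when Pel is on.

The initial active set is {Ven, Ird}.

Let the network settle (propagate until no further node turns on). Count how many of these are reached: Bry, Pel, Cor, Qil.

0

Bry would need Cor (Gate 7), but Cor never turns on.
Pel would need Umb (Gate 4), but Umb never turns on.
Cor would need Lio, Ion, and Umb (Gate 5), but Umb never turns on.
Qil would need Qor, Pel, and Ven (Gate 3), but Pel never turns on.
None of the 4 are reached.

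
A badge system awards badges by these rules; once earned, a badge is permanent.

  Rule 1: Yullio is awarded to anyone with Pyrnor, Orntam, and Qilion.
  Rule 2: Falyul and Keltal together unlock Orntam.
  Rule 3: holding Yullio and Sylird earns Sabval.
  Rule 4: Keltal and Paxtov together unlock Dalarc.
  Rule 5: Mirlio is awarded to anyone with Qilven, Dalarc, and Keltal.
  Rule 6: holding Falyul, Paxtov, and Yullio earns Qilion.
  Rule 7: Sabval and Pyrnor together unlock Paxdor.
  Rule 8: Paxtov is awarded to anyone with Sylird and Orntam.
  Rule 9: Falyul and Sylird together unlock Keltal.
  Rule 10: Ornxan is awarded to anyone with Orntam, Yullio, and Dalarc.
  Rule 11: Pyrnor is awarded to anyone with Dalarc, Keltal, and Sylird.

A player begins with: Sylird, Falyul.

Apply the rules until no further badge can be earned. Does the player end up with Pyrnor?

Yes

With Falyul and Sylird, Keltal is earned (Rule 9).
With Falyul and Keltal, Orntam is earned (Rule 2).
With Sylird and Orntam, Paxtov is earned (Rule 8).
With Keltal and Paxtov, Dalarc is earned (Rule 4).
With Dalarc, Keltal, and Sylird, Pyrnor is earned (Rule 11).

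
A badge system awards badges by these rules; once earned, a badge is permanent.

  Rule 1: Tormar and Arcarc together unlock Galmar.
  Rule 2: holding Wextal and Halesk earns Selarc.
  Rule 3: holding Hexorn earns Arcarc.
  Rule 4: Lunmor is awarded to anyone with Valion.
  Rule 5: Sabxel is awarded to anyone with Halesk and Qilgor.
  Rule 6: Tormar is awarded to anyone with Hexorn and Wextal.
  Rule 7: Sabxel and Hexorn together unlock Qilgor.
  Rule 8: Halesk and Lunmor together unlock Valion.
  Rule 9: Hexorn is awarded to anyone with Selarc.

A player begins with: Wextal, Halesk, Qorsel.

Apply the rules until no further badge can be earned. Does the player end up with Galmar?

With Wextal and Halesk, Selarc is earned (Rule 2).
With Selarc, Hexorn is earned (Rule 9).
With Hexorn and Wextal, Tormar is earned (Rule 6).
With Hexorn, Arcarc is earned (Rule 3).
With Tormar and Arcarc, Galmar is earned (Rule 1).

Yes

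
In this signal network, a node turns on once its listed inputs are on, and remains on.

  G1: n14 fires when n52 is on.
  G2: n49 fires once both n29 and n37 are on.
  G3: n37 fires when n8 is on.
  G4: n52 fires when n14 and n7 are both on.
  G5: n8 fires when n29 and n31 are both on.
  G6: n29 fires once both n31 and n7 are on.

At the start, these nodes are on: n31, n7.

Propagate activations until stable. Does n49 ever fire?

Yes

G6: n31 and n7 on → n29 on.
G5: n29 and n31 on → n8 on.
n8 is on, so n37 fires (G3).
G2: n29 and n37 on → n49 on.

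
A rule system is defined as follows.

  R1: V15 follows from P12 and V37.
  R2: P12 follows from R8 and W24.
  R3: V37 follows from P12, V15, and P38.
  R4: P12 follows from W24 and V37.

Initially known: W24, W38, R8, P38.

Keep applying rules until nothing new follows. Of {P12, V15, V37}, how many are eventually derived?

From R8 and W24, R2 gives P12.
P12: reached.
V15 would need P12 and V37 (R1), but V37 is never established.
V37 would need P12, V15, and P38 (R3), but V15 is never established.
Reached: P12 — 1 of the 3.

1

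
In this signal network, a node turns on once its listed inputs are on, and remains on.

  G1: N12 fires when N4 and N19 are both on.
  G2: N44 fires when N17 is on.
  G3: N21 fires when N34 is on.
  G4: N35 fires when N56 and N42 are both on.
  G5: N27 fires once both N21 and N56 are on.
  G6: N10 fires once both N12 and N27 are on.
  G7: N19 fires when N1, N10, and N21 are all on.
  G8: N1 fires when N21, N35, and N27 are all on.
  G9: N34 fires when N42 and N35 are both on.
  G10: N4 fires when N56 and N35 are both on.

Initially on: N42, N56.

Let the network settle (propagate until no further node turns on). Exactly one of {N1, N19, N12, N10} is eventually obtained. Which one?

N1

G4: N56 and N42 on → N35 on.
N42 and N35 are on, so N34 fires (G9).
G3: N34 on → N21 on.
G5: N21 and N56 on → N27 on.
G8: N21, N35, and N27 on → N1 on.
N19 would need N1, N10, and N21 (G7), but N10 never turns on. N12 would need N4 and N19 (G1), but N19 never turns on. N10 would need N12 and N27 (G6), but N12 never turns on.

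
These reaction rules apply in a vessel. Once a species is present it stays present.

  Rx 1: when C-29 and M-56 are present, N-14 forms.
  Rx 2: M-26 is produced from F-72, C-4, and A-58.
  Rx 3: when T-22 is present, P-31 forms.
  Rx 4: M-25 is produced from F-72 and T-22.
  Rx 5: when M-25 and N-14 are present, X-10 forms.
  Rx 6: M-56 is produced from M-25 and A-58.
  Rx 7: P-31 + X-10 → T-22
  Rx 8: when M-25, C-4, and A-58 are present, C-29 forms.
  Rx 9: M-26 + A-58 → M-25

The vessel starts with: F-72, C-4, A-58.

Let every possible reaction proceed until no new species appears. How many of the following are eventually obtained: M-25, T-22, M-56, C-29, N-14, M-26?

5

F-72, C-4, and A-58 present → M-26 forms (Rx 2).
M-26 and A-58 present → M-25 forms (Rx 9).
M-25 and A-58 present → M-56 forms (Rx 6).
M-25, C-4, and A-58 present → C-29 forms (Rx 8).
C-29 and M-56 present → N-14 forms (Rx 1).
M-25: reached.
T-22 would need P-31 and X-10 (Rx 7), but P-31 never forms.
M-56: reached.
C-29: reached.
N-14: reached.
M-26: reached.
Reached: M-25, M-56, C-29, N-14, and M-26 — 5 of the 6.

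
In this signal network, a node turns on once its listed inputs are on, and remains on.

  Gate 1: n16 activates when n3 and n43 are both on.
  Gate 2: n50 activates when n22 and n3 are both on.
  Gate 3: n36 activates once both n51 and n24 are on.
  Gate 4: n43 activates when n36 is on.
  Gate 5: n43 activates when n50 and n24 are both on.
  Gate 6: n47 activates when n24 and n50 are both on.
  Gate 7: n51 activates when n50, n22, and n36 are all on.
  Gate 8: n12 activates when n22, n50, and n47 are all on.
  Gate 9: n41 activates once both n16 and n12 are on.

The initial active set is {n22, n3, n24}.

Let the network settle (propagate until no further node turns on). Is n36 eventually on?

No

n36 would need n51 and n24 (Gate 3), but n51 never turns on.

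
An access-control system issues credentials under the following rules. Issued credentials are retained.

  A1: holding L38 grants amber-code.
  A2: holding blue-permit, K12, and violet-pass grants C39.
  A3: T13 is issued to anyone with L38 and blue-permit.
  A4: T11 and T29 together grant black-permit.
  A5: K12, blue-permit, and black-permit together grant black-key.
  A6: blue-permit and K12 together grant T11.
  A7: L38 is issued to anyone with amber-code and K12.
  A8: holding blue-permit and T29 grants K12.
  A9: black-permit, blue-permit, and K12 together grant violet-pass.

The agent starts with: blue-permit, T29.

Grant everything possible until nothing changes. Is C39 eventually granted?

Holding blue-permit and T29 grants K12 (A8).
Holding blue-permit and K12 grants T11 (A6).
Holding T11 and T29 grants black-permit (A4).
Holding black-permit, blue-permit, and K12 grants violet-pass (A9).
Holding blue-permit, K12, and violet-pass grants C39 (A2).

Yes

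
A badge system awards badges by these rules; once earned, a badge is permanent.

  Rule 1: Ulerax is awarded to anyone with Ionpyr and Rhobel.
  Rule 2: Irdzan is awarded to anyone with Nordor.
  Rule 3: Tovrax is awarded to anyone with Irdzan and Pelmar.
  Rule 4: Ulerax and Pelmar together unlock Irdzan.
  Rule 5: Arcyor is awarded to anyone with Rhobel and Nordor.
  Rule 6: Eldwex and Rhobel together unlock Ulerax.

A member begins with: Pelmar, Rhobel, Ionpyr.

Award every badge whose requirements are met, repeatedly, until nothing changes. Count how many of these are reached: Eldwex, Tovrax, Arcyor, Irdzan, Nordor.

With Ionpyr and Rhobel, Ulerax is earned (Rule 1).
With Ulerax and Pelmar, Irdzan is earned (Rule 4).
With Irdzan and Pelmar, Tovrax is earned (Rule 3).
No rule produces Eldwex, and it is not given.
Tovrax: reached.
Arcyor would need Rhobel and Nordor (Rule 5), but Nordor is never earned.
Irdzan: reached.
No rule produces Nordor, and it is not given.
Reached: Tovrax and Irdzan — 2 of the 5.

2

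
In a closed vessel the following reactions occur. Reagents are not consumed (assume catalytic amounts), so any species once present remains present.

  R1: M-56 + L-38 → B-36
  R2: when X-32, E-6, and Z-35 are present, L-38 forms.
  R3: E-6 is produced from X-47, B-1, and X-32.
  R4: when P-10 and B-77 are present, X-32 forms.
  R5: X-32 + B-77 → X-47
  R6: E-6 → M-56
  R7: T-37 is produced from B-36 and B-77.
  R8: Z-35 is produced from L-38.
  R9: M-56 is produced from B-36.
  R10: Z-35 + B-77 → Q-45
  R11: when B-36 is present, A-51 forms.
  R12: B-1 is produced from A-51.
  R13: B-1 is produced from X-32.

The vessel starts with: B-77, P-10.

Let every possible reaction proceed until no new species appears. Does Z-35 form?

No

Z-35 would need L-38 (R8), but L-38 never forms.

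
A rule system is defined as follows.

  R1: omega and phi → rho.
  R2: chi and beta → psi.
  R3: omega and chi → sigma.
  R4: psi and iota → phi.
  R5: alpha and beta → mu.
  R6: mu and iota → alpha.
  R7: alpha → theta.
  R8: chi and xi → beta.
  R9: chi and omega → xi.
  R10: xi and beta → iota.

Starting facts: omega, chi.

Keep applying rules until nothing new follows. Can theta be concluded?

No

theta would need alpha (R7), but alpha is never established.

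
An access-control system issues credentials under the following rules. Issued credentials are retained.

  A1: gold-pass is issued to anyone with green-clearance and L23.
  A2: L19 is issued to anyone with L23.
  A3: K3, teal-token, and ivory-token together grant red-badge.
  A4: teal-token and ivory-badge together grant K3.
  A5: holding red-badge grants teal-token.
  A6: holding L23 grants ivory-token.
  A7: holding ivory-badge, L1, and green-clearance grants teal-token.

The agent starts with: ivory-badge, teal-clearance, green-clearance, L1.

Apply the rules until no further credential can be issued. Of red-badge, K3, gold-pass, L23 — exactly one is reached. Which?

Holding ivory-badge, L1, and green-clearance grants teal-token (A7).
Holding teal-token and ivory-badge grants K3 (A4).
No rule produces L23, and it is not given. gold-pass would need green-clearance and L23 (A1), but L23 is never granted. red-badge would need K3, teal-token, and ivory-token (A3), but ivory-token is never granted.

K3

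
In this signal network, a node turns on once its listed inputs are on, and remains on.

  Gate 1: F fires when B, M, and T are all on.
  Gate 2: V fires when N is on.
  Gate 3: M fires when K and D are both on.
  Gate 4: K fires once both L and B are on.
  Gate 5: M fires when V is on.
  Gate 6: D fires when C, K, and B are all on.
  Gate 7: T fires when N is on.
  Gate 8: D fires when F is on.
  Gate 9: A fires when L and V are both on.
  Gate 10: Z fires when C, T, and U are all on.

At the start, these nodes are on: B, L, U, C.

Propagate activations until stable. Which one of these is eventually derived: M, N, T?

Gate 4: L and B on → K on.
Gate 6: C, K, and B on → D on.
K and D are on, so M fires (Gate 3).
No rule produces N, and it is not given. T would need N (Gate 7), but N never turns on.

M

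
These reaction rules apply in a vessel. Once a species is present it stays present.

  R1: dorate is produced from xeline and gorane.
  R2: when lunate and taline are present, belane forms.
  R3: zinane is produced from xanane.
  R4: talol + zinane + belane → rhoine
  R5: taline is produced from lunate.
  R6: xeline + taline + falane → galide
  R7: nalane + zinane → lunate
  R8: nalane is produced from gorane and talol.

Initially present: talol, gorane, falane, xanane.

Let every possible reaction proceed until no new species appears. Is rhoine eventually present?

xanane present → zinane forms (R3).
gorane and talol present → nalane forms (R8).
nalane and zinane present → lunate forms (R7).
lunate present → taline forms (R5).
lunate and taline present → belane forms (R2).
talol, zinane, and belane present → rhoine forms (R4).

Yes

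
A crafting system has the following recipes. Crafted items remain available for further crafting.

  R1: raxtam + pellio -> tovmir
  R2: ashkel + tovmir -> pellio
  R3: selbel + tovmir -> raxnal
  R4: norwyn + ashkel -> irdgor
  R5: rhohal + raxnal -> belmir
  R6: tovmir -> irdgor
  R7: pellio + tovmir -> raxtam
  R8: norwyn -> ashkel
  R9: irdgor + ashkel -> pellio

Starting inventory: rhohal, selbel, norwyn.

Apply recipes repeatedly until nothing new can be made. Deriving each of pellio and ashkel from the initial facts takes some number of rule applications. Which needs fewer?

ashkel

ashkel: Using R8, norwyn makes ashkel. [1 rule application]
pellio: norwyn -> ashkel (R8). Using R4, norwyn and ashkel make irdgor. irdgor + ashkel -> pellio (R9). [3 rule applications]
ashkel needs fewer.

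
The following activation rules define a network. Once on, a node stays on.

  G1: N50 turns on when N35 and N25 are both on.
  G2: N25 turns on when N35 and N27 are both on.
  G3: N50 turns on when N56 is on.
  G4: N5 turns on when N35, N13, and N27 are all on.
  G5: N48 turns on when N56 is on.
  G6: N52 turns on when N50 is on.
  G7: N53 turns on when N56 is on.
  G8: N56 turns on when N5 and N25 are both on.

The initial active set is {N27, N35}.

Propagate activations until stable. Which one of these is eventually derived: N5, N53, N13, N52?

N52

N35 and N27 are on, so N25 turns on (G2).
N35 and N25 are on, so N50 turns on (G1).
N50 is on, so N52 turns on (G6).
N53 would need N56 (G7), but N56 never turns on. N5 would need N35, N13, and N27 (G4), but N13 never turns on. No rule produces N13, and it is not given.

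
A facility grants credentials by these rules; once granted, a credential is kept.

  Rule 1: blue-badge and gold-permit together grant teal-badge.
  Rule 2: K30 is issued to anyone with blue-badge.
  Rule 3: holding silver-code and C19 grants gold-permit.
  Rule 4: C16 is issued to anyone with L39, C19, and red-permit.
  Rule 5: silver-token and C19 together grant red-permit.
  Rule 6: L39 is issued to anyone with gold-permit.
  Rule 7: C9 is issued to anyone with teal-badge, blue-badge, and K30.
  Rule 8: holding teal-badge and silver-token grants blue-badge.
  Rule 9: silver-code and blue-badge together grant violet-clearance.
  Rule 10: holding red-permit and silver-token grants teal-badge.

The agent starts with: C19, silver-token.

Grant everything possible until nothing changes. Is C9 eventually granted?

Holding silver-token and C19 grants red-permit (Rule 5).
Holding red-permit and silver-token grants teal-badge (Rule 10).
Holding teal-badge and silver-token grants blue-badge (Rule 8).
Holding blue-badge grants K30 (Rule 2).
Holding teal-badge, blue-badge, and K30 grants C9 (Rule 7).

Yes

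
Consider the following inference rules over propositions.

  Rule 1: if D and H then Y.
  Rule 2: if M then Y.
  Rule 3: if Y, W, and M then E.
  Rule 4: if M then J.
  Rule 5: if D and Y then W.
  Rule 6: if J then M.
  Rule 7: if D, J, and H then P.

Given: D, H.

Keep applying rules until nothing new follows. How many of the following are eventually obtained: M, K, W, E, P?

1

D and H hold, so Y follows (Rule 1).
From D and Y, Rule 5 gives W.
M would need J (Rule 6), but J is never established.
No rule produces K, and it is not given.
W: reached.
E would need Y, W, and M (Rule 3), but M is never established.
P would need D, J, and H (Rule 7), but J is never established.
Reached: W — 1 of the 5.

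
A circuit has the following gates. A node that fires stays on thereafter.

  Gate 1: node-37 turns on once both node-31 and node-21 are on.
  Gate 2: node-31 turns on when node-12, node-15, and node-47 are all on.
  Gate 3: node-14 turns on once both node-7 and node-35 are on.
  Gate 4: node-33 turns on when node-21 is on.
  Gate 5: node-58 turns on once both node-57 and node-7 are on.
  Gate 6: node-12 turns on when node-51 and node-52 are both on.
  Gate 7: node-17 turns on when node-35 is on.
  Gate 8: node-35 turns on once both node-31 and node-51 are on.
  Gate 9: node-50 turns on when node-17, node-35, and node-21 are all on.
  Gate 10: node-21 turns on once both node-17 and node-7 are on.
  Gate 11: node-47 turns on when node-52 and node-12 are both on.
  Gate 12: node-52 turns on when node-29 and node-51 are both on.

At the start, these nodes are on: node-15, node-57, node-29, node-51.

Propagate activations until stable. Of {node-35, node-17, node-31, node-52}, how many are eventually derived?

node-29 and node-51 are on, so node-52 turns on (Gate 12).
Gate 6: node-51 and node-52 on → node-12 on.
Gate 11: node-52 and node-12 on → node-47 on.
Gate 2: node-12, node-15, and node-47 on → node-31 on.
Gate 8: node-31 and node-51 on → node-35 on.
node-35 is on, so node-17 turns on (Gate 7).
node-35: reached.
node-17: reached.
node-31: reached.
node-52: reached.
All 4 are reached.

4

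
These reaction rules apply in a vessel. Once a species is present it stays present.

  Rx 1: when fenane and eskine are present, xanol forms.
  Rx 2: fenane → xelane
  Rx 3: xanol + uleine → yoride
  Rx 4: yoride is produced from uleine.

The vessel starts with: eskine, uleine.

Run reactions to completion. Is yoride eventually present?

Yes

uleine present → yoride forms (Rx 4).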